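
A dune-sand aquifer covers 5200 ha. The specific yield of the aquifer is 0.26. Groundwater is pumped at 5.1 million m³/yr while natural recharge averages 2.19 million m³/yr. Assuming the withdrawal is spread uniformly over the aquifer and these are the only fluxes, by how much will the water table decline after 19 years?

Δh ≈ 4.09 m

A = 5200 ha = 5.2 × 10^7 m²
Net abstraction = 5.1 − 2.19 = 2.91 million m³/yr
Q_net = 2.91 million m³/yr = 7973 m³/d
t = 19 years = 6935 d
ΔV = Q × t = 7973 m³/d × 6935 d = 5.529 × 10^7 m³
Δh = ΔV / (Sy × A) = 5.529 × 10^7 / (0.26 × 5.2 × 10^7) = 4.089 m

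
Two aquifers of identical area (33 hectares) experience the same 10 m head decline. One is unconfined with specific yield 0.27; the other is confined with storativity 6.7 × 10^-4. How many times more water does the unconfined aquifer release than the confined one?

A = 33 hectares = 3.3 × 10^5 m²
Unconfined: ΔV_u = Sy × A × Δh = 0.27 × 3.3 × 10^5 × 10 = 8.91 × 10^5 m³
Confined: ΔV_c = S × A × Δh = 6.7 × 10^-4 × 3.3 × 10^5 × 10 = 2211 m³
Ratio = ΔV_u / ΔV_c = Sy / S = 0.27 / 6.7 × 10^-4 = 403

ΔV_u / ΔV_c ≈ 403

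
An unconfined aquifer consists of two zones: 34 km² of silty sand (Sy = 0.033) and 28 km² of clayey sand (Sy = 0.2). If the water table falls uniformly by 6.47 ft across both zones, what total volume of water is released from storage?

ΔV ≈ 1.33 × 10^7 m³

A₁ = 34 km² = 3.4 × 10^7 m²; A₂ = 28 km² = 2.8 × 10^7 m²
Δh = 6.47 ft = 1.972 m
ΔV₁ = 0.033 × 3.4 × 10^7 × 1.972 = 2.213 × 10^6 m³
ΔV₂ = 0.2 × 2.8 × 10^7 × 1.972 = 1.104 × 10^7 m³
ΔV = ΔV₁ + ΔV₂ = 1.326 × 10^7 m³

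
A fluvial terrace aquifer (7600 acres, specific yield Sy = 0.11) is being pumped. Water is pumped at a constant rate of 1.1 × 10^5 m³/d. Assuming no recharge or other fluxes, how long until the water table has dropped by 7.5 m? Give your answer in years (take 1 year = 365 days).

A = 7600 acres = 3.076 × 10^7 m²
ΔV = Sy × A × Δh = 0.11 × 3.076 × 10^7 × 7.5 = 2.537 × 10^7 m³
t = ΔV / Q = 2.537 × 10^7 m³ / 1.1 × 10^5 m³/d = 230.7 d
t = 230.7 d ≈ 0.632 years

t ≈ 0.632 years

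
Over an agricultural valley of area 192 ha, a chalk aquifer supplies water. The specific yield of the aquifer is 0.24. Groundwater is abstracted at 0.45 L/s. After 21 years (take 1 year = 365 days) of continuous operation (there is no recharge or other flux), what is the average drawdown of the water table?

Δh ≈ 0.647 m

A = 192 ha = 1.92 × 10^6 m²
Q = 0.45 L/s = 38.88 m³/d
t = 21 years = 7665 d
ΔV = Q × t = 38.88 m³/d × 7665 d = 2.98 × 10^5 m³
Δh = ΔV / (Sy × A) = 2.98 × 10^5 / (0.24 × 1.92 × 10^6) = 0.6467 m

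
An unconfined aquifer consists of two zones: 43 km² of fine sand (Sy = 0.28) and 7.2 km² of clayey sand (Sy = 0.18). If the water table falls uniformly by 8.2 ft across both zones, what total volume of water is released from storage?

A₁ = 43 km² = 4.3 × 10^7 m²; A₂ = 7.2 km² = 7.2 × 10^6 m²
Δh = 8.2 ft = 2.499 m
ΔV₁ = 0.28 × 4.3 × 10^7 × 2.499 = 3.009 × 10^7 m³
ΔV₂ = 0.18 × 7.2 × 10^6 × 2.499 = 3.239 × 10^6 m³
ΔV = ΔV₁ + ΔV₂ = 3.333 × 10^7 m³

ΔV ≈ 3.33 × 10^7 m³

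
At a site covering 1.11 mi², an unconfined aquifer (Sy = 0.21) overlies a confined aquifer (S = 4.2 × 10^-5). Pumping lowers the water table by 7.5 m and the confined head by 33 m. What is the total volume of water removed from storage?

A = 1.11 mi² = 2.875 × 10^6 m²
Unconfined: ΔV_u = Sy × A × Δh_u = 0.21 × 2.875 × 10^6 × 7.5 = 4.528 × 10^6 m³
Confined: ΔV_c = S × A × Δh_c = 4.2 × 10^-5 × 2.875 × 10^6 × 33 = 3985 m³
Total ΔV = 4.528 × 10^6 + 3985 = 4.532 × 10^6 m³

ΔV ≈ 4.53 × 10^6 m³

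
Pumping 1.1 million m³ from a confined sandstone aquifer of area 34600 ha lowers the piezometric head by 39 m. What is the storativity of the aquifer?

S ≈ 8.2 × 10^-5

A = 34600 ha = 3.46 × 10^8 m²
ΔV = 1.1 million m³ = 1.1 × 10^6 m³
S = ΔV / (A × Δh) = 1.1 × 10^6 m³ / (3.46 × 10^8 m² × 39 m) = 8.152 × 10^-5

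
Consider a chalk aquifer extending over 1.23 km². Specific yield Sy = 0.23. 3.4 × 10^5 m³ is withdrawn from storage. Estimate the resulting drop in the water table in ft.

Δh ≈ 3.94 ft

A = 1.23 km² = 1.23 × 10^6 m²
Δh = ΔV / (Sy × A) = 3.4 × 10^5 m³ / (0.23 × 1.23 × 10^6 m²) = 1.202 m
Δh = 1.202 m = 3.943 ft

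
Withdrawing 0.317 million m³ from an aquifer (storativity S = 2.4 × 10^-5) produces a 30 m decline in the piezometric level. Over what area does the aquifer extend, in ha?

ΔV = 0.317 million m³ = 3.17 × 10^5 m³
A = ΔV / (S × Δh) = 3.17 × 10^5 / (2.4 × 10^-5 × 30) = 4.403 × 10^8 m²
A = 4.403 × 10^8 m² = 44030 ha

A ≈ 44000 ha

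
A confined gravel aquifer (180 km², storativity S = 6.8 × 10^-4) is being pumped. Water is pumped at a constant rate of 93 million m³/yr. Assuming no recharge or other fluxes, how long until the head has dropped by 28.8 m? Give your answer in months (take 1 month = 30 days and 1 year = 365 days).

A = 180 km² = 1.8 × 10^8 m²
ΔV = S × A × Δh = 6.8 × 10^-4 × 1.8 × 10^8 × 28.8 = 3.525 × 10^6 m³
Q = 93 million m³/yr = 2.548 × 10^5 m³/d
t = ΔV / Q = 3.525 × 10^6 m³ / 2.548 × 10^5 m³/d = 13.84 d
t = 13.84 d ≈ 0.4612 months

t ≈ 0.461 months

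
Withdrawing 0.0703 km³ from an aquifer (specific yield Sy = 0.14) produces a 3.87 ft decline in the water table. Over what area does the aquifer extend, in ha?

Δh = 3.87 ft = 1.18 m
ΔV = 0.0703 km³ = 7.03 × 10^7 m³
A = ΔV / (Sy × Δh) = 7.03 × 10^7 / (0.14 × 1.18) = 4.257 × 10^8 m²
A = 4.257 × 10^8 m² = 42570 ha

A ≈ 42600 ha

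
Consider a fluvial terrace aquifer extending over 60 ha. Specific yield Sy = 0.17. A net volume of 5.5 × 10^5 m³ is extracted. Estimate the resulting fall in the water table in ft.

Δh ≈ 17.7 ft

A = 60 ha = 6 × 10^5 m²
Δh = ΔV / (Sy × A) = 5.5 × 10^5 m³ / (0.17 × 6 × 10^5 m²) = 5.392 m
Δh = 5.392 m = 17.69 ft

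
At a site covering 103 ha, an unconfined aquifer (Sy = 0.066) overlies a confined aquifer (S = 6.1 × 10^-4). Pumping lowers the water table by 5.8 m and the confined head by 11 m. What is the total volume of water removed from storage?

A = 103 ha = 1.03 × 10^6 m²
Unconfined: ΔV_u = Sy × A × Δh_u = 0.066 × 1.03 × 10^6 × 5.8 = 3.943 × 10^5 m³
Confined: ΔV_c = S × A × Δh_c = 6.1 × 10^-4 × 1.03 × 10^6 × 11 = 6911 m³
Total ΔV = 3.943 × 10^5 + 6911 = 4.012 × 10^5 m³

ΔV ≈ 4.01 × 10^5 m³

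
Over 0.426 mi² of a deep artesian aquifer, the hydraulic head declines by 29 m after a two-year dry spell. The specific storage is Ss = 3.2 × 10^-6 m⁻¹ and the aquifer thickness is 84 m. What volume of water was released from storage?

S = Ss × b = 3.2 × 10^-6 m⁻¹ × 84 m = 2.688 × 10^-4
A = 0.426 mi² = 1.103 × 10^6 m²
ΔV = S × A × Δh = 2.688 × 10^-4 × 1.103 × 10^6 m² × 29 m = 8601 m³

ΔV ≈ 8600 m³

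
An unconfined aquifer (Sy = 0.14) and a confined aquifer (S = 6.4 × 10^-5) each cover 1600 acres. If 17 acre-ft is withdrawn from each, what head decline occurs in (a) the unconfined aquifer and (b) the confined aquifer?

Δh_u ≈ 0.0231 m; Δh_c ≈ 50.6 m

A = 1600 acres = 6.475 × 10^6 m²
ΔV = 17 acre-ft = 20970 m³
Unconfined: Δh_u = ΔV/(Sy·A) = 20970/(0.14 × 6.475 × 10^6) = 0.02313 m
Confined: Δh_c = ΔV/(S·A) = 20970/(6.4 × 10^-5 × 6.475 × 10^6) = 50.6 m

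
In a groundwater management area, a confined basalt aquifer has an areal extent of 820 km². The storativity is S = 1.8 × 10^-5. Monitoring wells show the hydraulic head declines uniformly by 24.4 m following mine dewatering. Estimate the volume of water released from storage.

A = 820 km² = 8.2 × 10^8 m²
ΔV = S × A × Δh = 1.8 × 10^-5 × 8.2 × 10^8 m² × 24.4 m = 3.601 × 10^5 m³

ΔV ≈ 3.6 × 10^5 m³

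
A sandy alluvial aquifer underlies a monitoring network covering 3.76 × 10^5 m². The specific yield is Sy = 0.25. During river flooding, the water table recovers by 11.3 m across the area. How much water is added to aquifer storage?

ΔV = Sy × A × Δh = 0.25 × 3.76 × 10^5 m² × 11.3 m = 1.062 × 10^6 m³

ΔV ≈ 1.06 × 10^6 m³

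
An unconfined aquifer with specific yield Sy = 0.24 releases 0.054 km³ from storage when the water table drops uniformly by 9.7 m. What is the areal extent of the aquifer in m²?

ΔV = 0.054 km³ = 5.4 × 10^7 m³
A = ΔV / (Sy × Δh) = 5.4 × 10^7 / (0.24 × 9.7) = 2.32 × 10^7 m²

A ≈ 2.32 × 10^7 m²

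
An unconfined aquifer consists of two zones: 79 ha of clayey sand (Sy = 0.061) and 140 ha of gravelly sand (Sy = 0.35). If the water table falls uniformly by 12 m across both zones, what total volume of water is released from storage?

ΔV ≈ 6.46 × 10^6 m³

A₁ = 79 ha = 7.9 × 10^5 m²; A₂ = 140 ha = 1.4 × 10^6 m²
ΔV₁ = 0.061 × 7.9 × 10^5 × 12 = 5.783 × 10^5 m³
ΔV₂ = 0.35 × 1.4 × 10^6 × 12 = 5.88 × 10^6 m³
ΔV = ΔV₁ + ΔV₂ = 6.458 × 10^6 m³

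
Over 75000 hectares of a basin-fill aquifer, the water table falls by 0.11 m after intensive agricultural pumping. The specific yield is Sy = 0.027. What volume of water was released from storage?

A = 75000 hectares = 7.5 × 10^8 m²
ΔV = Sy × A × Δh = 0.027 × 7.5 × 10^8 m² × 0.11 m = 2.228 × 10^6 m³

ΔV ≈ 2.23 × 10^6 m³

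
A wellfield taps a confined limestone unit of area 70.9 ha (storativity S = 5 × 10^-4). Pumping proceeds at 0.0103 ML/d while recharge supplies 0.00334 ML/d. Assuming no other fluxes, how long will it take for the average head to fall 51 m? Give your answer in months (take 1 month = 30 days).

t ≈ 86.6 months

A = 70.9 ha = 7.09 × 10^5 m²
ΔV = S × A × Δh = 5 × 10^-4 × 7.09 × 10^5 × 51 = 18080 m³
Net withdrawal = 0.0103 − 0.00334 = 0.00696 ML/d = 6.96 m³/d
t = ΔV / Q = 18080 m³ / 6.96 m³/d = 2598 d
t = 2598 d ≈ 86.59 months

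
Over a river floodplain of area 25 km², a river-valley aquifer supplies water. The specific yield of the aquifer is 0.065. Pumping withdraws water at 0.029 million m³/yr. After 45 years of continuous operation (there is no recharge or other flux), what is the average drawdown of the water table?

A = 25 km² = 2.5 × 10^7 m²
Q = 0.029 million m³/yr = 79.45 m³/d
t = 45 years = 16420 d
ΔV = Q × t = 79.45 m³/d × 16420 d = 1.305 × 10^6 m³
Δh = ΔV / (Sy × A) = 1.305 × 10^6 / (0.065 × 2.5 × 10^7) = 0.8031 m

Δh ≈ 0.803 m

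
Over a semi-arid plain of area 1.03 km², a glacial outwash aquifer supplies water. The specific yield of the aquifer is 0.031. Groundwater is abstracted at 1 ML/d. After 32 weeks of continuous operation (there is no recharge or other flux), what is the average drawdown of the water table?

Δh ≈ 7.02 m

A = 1.03 km² = 1.03 × 10^6 m²
Q = 1 ML/d = 1000 m³/d
t = 32 weeks = 224 d
ΔV = Q × t = 1000 m³/d × 224 d = 2.24 × 10^5 m³
Δh = ΔV / (Sy × A) = 2.24 × 10^5 / (0.031 × 1.03 × 10^6) = 7.015 m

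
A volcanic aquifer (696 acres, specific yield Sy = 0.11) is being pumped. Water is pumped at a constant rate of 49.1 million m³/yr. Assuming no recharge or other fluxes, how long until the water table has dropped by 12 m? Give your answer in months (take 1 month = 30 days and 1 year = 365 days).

A = 696 acres = 2.817 × 10^6 m²
ΔV = Sy × A × Δh = 0.11 × 2.817 × 10^6 × 12 = 3.718 × 10^6 m³
Q = 49.1 million m³/yr = 1.345 × 10^5 m³/d
t = ΔV / Q = 3.718 × 10^6 m³ / 1.345 × 10^5 m³/d = 27.64 d
t = 27.64 d ≈ 0.9213 months

t ≈ 0.921 months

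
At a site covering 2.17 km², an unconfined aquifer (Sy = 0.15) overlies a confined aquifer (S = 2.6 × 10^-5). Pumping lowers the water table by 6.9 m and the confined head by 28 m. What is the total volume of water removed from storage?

ΔV ≈ 2.25 × 10^6 m³

A = 2.17 km² = 2.17 × 10^6 m²
Unconfined: ΔV_u = Sy × A × Δh_u = 0.15 × 2.17 × 10^6 × 6.9 = 2.246 × 10^6 m³
Confined: ΔV_c = S × A × Δh_c = 2.6 × 10^-5 × 2.17 × 10^6 × 28 = 1580 m³
Total ΔV = 2.246 × 10^6 + 1580 = 2.248 × 10^6 m³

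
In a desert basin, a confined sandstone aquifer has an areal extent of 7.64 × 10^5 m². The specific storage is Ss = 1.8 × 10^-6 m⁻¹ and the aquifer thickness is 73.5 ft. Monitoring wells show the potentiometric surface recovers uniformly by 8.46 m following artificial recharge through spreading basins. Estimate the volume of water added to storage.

ΔV ≈ 261 m³

b = 73.5 ft = 22.4 m
S = Ss × b = 1.8 × 10^-6 m⁻¹ × 22.4 m = 4.033 × 10^-5
ΔV = S × A × Δh = 4.033 × 10^-5 × 7.64 × 10^5 m² × 8.46 m = 260.6 m³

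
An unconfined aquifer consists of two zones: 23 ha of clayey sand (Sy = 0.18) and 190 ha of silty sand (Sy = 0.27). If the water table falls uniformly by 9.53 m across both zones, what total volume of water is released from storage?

ΔV ≈ 5.28 × 10^6 m³

A₁ = 23 ha = 2.3 × 10^5 m²; A₂ = 190 ha = 1.9 × 10^6 m²
ΔV₁ = 0.18 × 2.3 × 10^5 × 9.53 = 3.945 × 10^5 m³
ΔV₂ = 0.27 × 1.9 × 10^6 × 9.53 = 4.889 × 10^6 m³
ΔV = ΔV₁ + ΔV₂ = 5.283 × 10^6 m³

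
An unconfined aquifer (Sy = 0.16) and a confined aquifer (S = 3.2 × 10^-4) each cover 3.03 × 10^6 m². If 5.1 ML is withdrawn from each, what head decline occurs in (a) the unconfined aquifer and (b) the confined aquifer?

Δh_u ≈ 0.0105 m; Δh_c ≈ 5.26 m

ΔV = 5.1 ML = 5100 m³
Unconfined: Δh_u = ΔV/(Sy·A) = 5100/(0.16 × 3.03 × 10^6) = 0.01052 m
Confined: Δh_c = ΔV/(S·A) = 5100/(3.2 × 10^-4 × 3.03 × 10^6) = 5.26 m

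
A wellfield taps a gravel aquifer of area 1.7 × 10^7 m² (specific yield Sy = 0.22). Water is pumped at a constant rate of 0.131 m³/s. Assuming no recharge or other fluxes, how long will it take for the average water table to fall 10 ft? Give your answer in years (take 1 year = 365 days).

t ≈ 2.76 years

Δh = 10 ft = 3.048 m
ΔV = Sy × A × Δh = 0.22 × 1.7 × 10^7 × 3.048 = 1.14 × 10^7 m³
Q = 0.131 m³/s = 11320 m³/d
t = ΔV / Q = 1.14 × 10^7 m³ / 11320 m³/d = 1007 d
t = 1007 d ≈ 2.759 years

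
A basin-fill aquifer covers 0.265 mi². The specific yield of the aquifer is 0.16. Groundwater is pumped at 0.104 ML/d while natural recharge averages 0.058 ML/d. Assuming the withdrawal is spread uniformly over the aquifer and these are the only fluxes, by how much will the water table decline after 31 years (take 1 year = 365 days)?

A = 0.265 mi² = 6.863 × 10^5 m²
Net abstraction = 0.104 − 0.058 = 0.046 ML/d
Q_net = 0.046 ML/d = 46 m³/d
t = 31 years = 11320 d
ΔV = Q × t = 46 m³/d × 11320 d = 5.205 × 10^5 m³
Δh = ΔV / (Sy × A) = 5.205 × 10^5 / (0.16 × 6.863 × 10^5) = 4.74 m

Δh ≈ 4.74 m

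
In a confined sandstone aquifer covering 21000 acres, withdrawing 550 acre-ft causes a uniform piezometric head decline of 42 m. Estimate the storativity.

S ≈ 1.9 × 10^-4

A = 21000 acres = 8.498 × 10^7 m²
ΔV = 550 acre-ft = 6.784 × 10^5 m³
S = ΔV / (A × Δh) = 6.784 × 10^5 m³ / (8.498 × 10^7 m² × 42 m) = 1.901 × 10^-4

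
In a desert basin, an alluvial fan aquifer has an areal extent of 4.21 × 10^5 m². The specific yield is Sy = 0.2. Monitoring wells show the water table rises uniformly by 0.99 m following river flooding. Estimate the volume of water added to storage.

ΔV ≈ 83400 m³

ΔV = Sy × A × Δh = 0.2 × 4.21 × 10^5 m² × 0.99 m = 83360 m³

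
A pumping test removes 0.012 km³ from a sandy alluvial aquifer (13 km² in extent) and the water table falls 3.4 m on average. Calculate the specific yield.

Sy ≈ 0.27

A = 13 km² = 1.3 × 10^7 m²
ΔV = 0.012 km³ = 1.2 × 10^7 m³
Sy = ΔV / (A × Δh) = 1.2 × 10^7 m³ / (1.3 × 10^7 m² × 3.4 m) = 0.2715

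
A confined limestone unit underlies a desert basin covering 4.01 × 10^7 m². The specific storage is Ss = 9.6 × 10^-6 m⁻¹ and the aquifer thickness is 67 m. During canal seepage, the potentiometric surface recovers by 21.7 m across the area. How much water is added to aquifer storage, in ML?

ΔV ≈ 560 ML

S = Ss × b = 9.6 × 10^-6 m⁻¹ × 67 m = 6.432 × 10^-4
ΔV = S × A × Δh = 6.432 × 10^-4 × 4.01 × 10^7 m² × 21.7 m = 5.597 × 10^5 m³
ΔV = 5.597 × 10^5 m³ = 559.7 ML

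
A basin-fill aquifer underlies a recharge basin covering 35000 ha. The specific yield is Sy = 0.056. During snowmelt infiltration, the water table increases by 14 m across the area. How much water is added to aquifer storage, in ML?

A = 35000 ha = 3.5 × 10^8 m²
ΔV = Sy × A × Δh = 0.056 × 3.5 × 10^8 m² × 14 m = 2.744 × 10^8 m³
ΔV = 2.744 × 10^8 m³ = 2.744 × 10^5 ML

ΔV ≈ 2.74 × 10^5 ML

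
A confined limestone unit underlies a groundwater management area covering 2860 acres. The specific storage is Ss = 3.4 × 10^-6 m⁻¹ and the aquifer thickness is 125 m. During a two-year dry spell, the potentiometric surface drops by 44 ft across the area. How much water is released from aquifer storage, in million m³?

ΔV ≈ 0.066 million m³

S = Ss × b = 3.4 × 10^-6 m⁻¹ × 125 m = 4.25 × 10^-4
A = 2860 acres = 1.157 × 10^7 m²
Δh = 44 ft = 13.41 m
ΔV = S × A × Δh = 4.25 × 10^-4 × 1.157 × 10^7 m² × 13.41 m = 65970 m³
ΔV = 65970 m³ = 0.06597 million m³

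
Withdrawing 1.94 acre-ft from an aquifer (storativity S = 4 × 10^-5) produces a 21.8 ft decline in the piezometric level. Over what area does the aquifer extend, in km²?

Δh = 21.8 ft = 6.645 m
ΔV = 1.94 acre-ft = 2393 m³
A = ΔV / (S × Δh) = 2393 / (4 × 10^-5 × 6.645) = 9.003 × 10^6 m²
A = 9.003 × 10^6 m² = 9.003 km²

A ≈ 9 km²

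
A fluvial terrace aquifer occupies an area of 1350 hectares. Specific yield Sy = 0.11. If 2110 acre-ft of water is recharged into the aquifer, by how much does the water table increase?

A = 1350 hectares = 1.35 × 10^7 m²
ΔV = 2110 acre-ft = 2.603 × 10^6 m³
Δh = ΔV / (Sy × A) = 2.603 × 10^6 m³ / (0.11 × 1.35 × 10^7 m²) = 1.753 m

Δh ≈ 1.75 m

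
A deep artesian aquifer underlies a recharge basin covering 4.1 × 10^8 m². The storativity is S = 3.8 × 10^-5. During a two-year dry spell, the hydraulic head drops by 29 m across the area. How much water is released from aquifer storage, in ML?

ΔV = S × A × Δh = 3.8 × 10^-5 × 4.1 × 10^8 m² × 29 m = 4.518 × 10^5 m³
ΔV = 4.518 × 10^5 m³ = 451.8 ML

ΔV ≈ 452 ML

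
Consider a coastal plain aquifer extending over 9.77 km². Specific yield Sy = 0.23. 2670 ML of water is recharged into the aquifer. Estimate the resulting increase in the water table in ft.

A = 9.77 km² = 9.77 × 10^6 m²
ΔV = 2670 ML = 2.67 × 10^6 m³
Δh = ΔV / (Sy × A) = 2.67 × 10^6 m³ / (0.23 × 9.77 × 10^6 m²) = 1.188 m
Δh = 1.188 m = 3.898 ft

Δh ≈ 3.9 ft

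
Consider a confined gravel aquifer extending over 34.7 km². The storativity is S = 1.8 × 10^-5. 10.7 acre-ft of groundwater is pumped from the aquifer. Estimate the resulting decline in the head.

A = 34.7 km² = 3.47 × 10^7 m²
ΔV = 10.7 acre-ft = 13200 m³
Δh = ΔV / (S × A) = 13200 m³ / (1.8 × 10^-5 × 3.47 × 10^7 m²) = 21.13 m

Δh ≈ 21.1 m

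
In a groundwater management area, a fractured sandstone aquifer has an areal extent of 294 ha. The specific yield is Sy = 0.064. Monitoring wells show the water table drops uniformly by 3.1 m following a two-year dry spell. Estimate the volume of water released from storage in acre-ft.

ΔV ≈ 473 acre-ft

A = 294 ha = 2.94 × 10^6 m²
ΔV = Sy × A × Δh = 0.064 × 2.94 × 10^6 m² × 3.1 m = 5.833 × 10^5 m³
ΔV = 5.833 × 10^5 m³ = 472.9 acre-ft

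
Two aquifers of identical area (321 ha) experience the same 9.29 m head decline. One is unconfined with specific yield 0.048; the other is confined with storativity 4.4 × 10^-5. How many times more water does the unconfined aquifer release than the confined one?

ΔV_u / ΔV_c ≈ 1090

A = 321 ha = 3.21 × 10^6 m²
Unconfined: ΔV_u = Sy × A × Δh = 0.048 × 3.21 × 10^6 × 9.29 = 1.431 × 10^6 m³
Confined: ΔV_c = S × A × Δh = 4.4 × 10^-5 × 3.21 × 10^6 × 9.29 = 1312 m³
Ratio = ΔV_u / ΔV_c = Sy / S = 0.048 / 4.4 × 10^-5 = 1091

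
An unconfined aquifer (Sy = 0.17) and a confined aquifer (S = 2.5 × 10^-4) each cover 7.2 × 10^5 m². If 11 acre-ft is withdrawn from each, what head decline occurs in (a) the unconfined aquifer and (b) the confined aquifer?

ΔV = 11 acre-ft = 13570 m³
Unconfined: Δh_u = ΔV/(Sy·A) = 13570/(0.17 × 7.2 × 10^5) = 0.1109 m
Confined: Δh_c = ΔV/(S·A) = 13570/(2.5 × 10^-4 × 7.2 × 10^5) = 75.38 m

Δh_u ≈ 0.111 m; Δh_c ≈ 75.4 m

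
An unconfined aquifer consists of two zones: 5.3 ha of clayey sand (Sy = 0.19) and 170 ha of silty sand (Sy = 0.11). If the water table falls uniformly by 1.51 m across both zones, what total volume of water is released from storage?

ΔV ≈ 2.98 × 10^5 m³

A₁ = 5.3 ha = 53000 m²; A₂ = 170 ha = 1.7 × 10^6 m²
ΔV₁ = 0.19 × 53000 × 1.51 = 15210 m³
ΔV₂ = 0.11 × 1.7 × 10^6 × 1.51 = 2.824 × 10^5 m³
ΔV = ΔV₁ + ΔV₂ = 2.976 × 10^5 m³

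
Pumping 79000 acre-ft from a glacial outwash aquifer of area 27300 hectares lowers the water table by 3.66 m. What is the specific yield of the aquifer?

A = 27300 hectares = 2.73 × 10^8 m²
ΔV = 79000 acre-ft = 9.745 × 10^7 m³
Sy = ΔV / (A × Δh) = 9.745 × 10^7 m³ / (2.73 × 10^8 m² × 3.66 m) = 0.09753

Sy ≈ 0.098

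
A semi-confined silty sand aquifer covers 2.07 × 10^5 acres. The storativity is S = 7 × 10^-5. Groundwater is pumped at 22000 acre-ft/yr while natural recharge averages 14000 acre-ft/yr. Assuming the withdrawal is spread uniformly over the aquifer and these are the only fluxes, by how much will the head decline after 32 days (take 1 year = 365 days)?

A = 2.07 × 10^5 acres = 8.377 × 10^8 m²
Net abstraction = 22000 − 14000 = 8000 acre-ft/yr
Q_net = 8000 acre-ft/yr = 27040 m³/d
ΔV = Q × t = 27040 m³/d × 32 d = 8.651 × 10^5 m³
Δh = ΔV / (S × A) = 8.651 × 10^5 / (7 × 10^-5 × 8.377 × 10^8) = 14.75 m

Δh ≈ 14.8 m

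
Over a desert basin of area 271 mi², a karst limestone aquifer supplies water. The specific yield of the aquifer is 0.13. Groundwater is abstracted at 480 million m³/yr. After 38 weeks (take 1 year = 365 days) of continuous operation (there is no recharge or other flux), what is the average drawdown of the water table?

Δh ≈ 3.83 m

A = 271 mi² = 7.019 × 10^8 m²
Q = 480 million m³/yr = 1.315 × 10^6 m³/d
t = 38 weeks = 266 d
ΔV = Q × t = 1.315 × 10^6 m³/d × 266 d = 3.498 × 10^8 m³
Δh = ΔV / (Sy × A) = 3.498 × 10^8 / (0.13 × 7.019 × 10^8) = 3.834 m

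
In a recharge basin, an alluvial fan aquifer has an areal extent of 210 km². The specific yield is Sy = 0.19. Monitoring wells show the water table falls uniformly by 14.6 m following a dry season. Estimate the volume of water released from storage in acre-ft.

A = 210 km² = 2.1 × 10^8 m²
ΔV = Sy × A × Δh = 0.19 × 2.1 × 10^8 m² × 14.6 m = 5.825 × 10^8 m³
ΔV = 5.825 × 10^8 m³ = 4.723 × 10^5 acre-ft

ΔV ≈ 4.72 × 10^5 acre-ft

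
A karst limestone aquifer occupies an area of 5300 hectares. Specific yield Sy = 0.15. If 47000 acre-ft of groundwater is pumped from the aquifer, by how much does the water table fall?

A = 5300 hectares = 5.3 × 10^7 m²
ΔV = 47000 acre-ft = 5.797 × 10^7 m³
Δh = ΔV / (Sy × A) = 5.797 × 10^7 m³ / (0.15 × 5.3 × 10^7 m²) = 7.292 m

Δh ≈ 7.29 m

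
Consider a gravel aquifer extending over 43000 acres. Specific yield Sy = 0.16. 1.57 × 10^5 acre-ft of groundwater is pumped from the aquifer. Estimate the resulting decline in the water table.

A = 43000 acres = 1.74 × 10^8 m²
ΔV = 1.57 × 10^5 acre-ft = 1.937 × 10^8 m³
Δh = ΔV / (Sy × A) = 1.937 × 10^8 m³ / (0.16 × 1.74 × 10^8 m²) = 6.955 m

Δh ≈ 6.96 m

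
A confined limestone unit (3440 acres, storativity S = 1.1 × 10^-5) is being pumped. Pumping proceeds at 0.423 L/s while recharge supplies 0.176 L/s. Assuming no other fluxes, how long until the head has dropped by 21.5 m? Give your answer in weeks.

A = 3440 acres = 1.392 × 10^7 m²
ΔV = S × A × Δh = 1.1 × 10^-5 × 1.392 × 10^7 × 21.5 = 3292 m³
Net withdrawal = 0.423 − 0.176 = 0.247 L/s = 21.34 m³/d
t = ΔV / Q = 3292 m³ / 21.34 m³/d = 154.3 d
t = 154.3 d ≈ 22.04 weeks

t ≈ 22 weeks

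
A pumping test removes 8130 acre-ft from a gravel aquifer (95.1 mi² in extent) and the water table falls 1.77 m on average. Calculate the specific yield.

Sy ≈ 0.023

A = 95.1 mi² = 2.463 × 10^8 m²
ΔV = 8130 acre-ft = 1.003 × 10^7 m³
Sy = ΔV / (A × Δh) = 1.003 × 10^7 m³ / (2.463 × 10^8 m² × 1.77 m) = 0.023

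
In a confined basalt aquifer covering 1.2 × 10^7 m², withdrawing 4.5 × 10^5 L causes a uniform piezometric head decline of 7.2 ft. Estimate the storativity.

Δh = 7.2 ft = 2.195 m
ΔV = 4.5 × 10^5 L = 450 m³
S = ΔV / (A × Δh) = 450 m³ / (1.2 × 10^7 m² × 2.195 m) = 1.709 × 10^-5

S ≈ 1.7 × 10^-5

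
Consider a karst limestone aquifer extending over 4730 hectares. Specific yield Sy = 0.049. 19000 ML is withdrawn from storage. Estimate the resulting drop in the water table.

A = 4730 hectares = 4.73 × 10^7 m²
ΔV = 19000 ML = 1.9 × 10^7 m³
Δh = ΔV / (Sy × A) = 1.9 × 10^7 m³ / (0.049 × 4.73 × 10^7 m²) = 8.198 m

Δh ≈ 8.2 m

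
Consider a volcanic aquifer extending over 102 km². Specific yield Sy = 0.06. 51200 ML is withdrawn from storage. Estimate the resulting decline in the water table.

Δh ≈ 8.37 m

A = 102 km² = 1.02 × 10^8 m²
ΔV = 51200 ML = 5.12 × 10^7 m³
Δh = ΔV / (Sy × A) = 5.12 × 10^7 m³ / (0.06 × 1.02 × 10^8 m²) = 8.366 m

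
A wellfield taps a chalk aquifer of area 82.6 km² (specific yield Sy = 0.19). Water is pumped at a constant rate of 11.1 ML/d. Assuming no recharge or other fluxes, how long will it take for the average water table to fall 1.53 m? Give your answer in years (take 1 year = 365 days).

t ≈ 5.93 years

A = 82.6 km² = 8.26 × 10^7 m²
ΔV = Sy × A × Δh = 0.19 × 8.26 × 10^7 × 1.53 = 2.401 × 10^7 m³
Q = 11.1 ML/d = 11100 m³/d
t = ΔV / Q = 2.401 × 10^7 m³ / 11100 m³/d = 2163 d
t = 2163 d ≈ 5.927 years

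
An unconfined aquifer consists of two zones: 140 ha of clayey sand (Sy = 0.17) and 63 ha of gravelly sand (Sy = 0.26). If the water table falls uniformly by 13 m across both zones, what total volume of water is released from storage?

A₁ = 140 ha = 1.4 × 10^6 m²; A₂ = 63 ha = 6.3 × 10^5 m²
ΔV₁ = 0.17 × 1.4 × 10^6 × 13 = 3.094 × 10^6 m³
ΔV₂ = 0.26 × 6.3 × 10^5 × 13 = 2.129 × 10^6 m³
ΔV = ΔV₁ + ΔV₂ = 5.223 × 10^6 m³

ΔV ≈ 5.22 × 10^6 m³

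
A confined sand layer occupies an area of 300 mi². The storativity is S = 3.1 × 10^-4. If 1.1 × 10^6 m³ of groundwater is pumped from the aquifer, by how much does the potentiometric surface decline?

A = 300 mi² = 7.77 × 10^8 m²
Δh = ΔV / (S × A) = 1.1 × 10^6 m³ / (3.1 × 10^-4 × 7.77 × 10^8 m²) = 4.567 m

Δh ≈ 4.57 m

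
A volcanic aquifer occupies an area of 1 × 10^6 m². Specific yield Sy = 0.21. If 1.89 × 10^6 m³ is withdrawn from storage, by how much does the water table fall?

Δh = ΔV / (Sy × A) = 1.89 × 10^6 m³ / (0.21 × 1 × 10^6 m²) = 9 m

Δh ≈ 9 m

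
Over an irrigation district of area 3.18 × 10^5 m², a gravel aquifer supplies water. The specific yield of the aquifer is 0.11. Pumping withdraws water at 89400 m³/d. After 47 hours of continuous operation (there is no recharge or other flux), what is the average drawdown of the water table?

t = 47 hours = 1.958 d
ΔV = Q × t = 89400 m³/d × 1.958 d = 1.751 × 10^5 m³
Δh = ΔV / (Sy × A) = 1.751 × 10^5 / (0.11 × 3.18 × 10^5) = 5.005 m

Δh ≈ 5.01 m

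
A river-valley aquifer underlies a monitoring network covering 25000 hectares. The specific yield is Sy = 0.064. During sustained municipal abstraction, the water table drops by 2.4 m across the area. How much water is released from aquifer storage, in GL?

ΔV ≈ 38.4 GL

A = 25000 hectares = 2.5 × 10^8 m²
ΔV = Sy × A × Δh = 0.064 × 2.5 × 10^8 m² × 2.4 m = 3.84 × 10^7 m³
ΔV = 3.84 × 10^7 m³ = 38.4 GL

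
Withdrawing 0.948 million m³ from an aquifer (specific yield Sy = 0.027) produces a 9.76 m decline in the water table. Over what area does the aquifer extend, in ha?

A ≈ 360 ha

ΔV = 0.948 million m³ = 9.48 × 10^5 m³
A = ΔV / (Sy × Δh) = 9.48 × 10^5 / (0.027 × 9.76) = 3.597 × 10^6 m²
A = 3.597 × 10^6 m² = 359.7 ha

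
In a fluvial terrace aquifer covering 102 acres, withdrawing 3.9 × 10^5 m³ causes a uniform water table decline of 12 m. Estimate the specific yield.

A = 102 acres = 4.128 × 10^5 m²
Sy = ΔV / (A × Δh) = 3.9 × 10^5 m³ / (4.128 × 10^5 m² × 12 m) = 0.07873

Sy ≈ 0.079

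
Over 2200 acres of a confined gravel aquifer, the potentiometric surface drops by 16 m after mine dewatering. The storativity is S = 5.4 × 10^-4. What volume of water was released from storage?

ΔV ≈ 76900 m³

A = 2200 acres = 8.903 × 10^6 m²
ΔV = S × A × Δh = 5.4 × 10^-4 × 8.903 × 10^6 m² × 16 m = 76920 m³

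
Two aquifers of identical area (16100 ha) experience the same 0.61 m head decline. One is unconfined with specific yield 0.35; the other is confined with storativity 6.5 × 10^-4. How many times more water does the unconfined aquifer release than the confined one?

A = 16100 ha = 1.61 × 10^8 m²
Unconfined: ΔV_u = Sy × A × Δh = 0.35 × 1.61 × 10^8 × 0.61 = 3.437 × 10^7 m³
Confined: ΔV_c = S × A × Δh = 6.5 × 10^-4 × 1.61 × 10^8 × 0.61 = 63840 m³
Ratio = ΔV_u / ΔV_c = Sy / S = 0.35 / 6.5 × 10^-4 = 538.5

ΔV_u / ΔV_c ≈ 538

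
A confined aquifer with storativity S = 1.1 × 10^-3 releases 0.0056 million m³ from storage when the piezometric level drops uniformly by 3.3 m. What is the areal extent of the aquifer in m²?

ΔV = 0.0056 million m³ = 5600 m³
A = ΔV / (S × Δh) = 5600 / (0.0011 × 3.3) = 1.543 × 10^6 m²

A ≈ 1.54 × 10^6 m²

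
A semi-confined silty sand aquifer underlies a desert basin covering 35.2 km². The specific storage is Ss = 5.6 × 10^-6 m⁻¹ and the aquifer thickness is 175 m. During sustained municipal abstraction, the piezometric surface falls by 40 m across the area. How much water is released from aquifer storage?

S = Ss × b = 5.6 × 10^-6 m⁻¹ × 175 m = 9.8 × 10^-4
A = 35.2 km² = 3.52 × 10^7 m²
ΔV = S × A × Δh = 9.8 × 10^-4 × 3.52 × 10^7 m² × 40 m = 1.38 × 10^6 m³

ΔV ≈ 1.38 × 10^6 m³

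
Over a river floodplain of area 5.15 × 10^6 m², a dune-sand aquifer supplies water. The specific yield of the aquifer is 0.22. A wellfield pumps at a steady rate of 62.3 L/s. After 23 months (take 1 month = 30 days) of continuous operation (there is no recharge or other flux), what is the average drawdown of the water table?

Δh ≈ 3.28 m

Q = 62.3 L/s = 5383 m³/d
t = 23 months = 690 d
ΔV = Q × t = 5383 m³/d × 690 d = 3.714 × 10^6 m³
Δh = ΔV / (Sy × A) = 3.714 × 10^6 / (0.22 × 5.15 × 10^6) = 3.278 m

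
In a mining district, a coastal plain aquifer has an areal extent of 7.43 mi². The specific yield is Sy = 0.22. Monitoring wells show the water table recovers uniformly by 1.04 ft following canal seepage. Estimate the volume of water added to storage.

A = 7.43 mi² = 1.924 × 10^7 m²
Δh = 1.04 ft = 0.317 m
ΔV = Sy × A × Δh = 0.22 × 1.924 × 10^7 m² × 0.317 m = 1.342 × 10^6 m³

ΔV ≈ 1.34 × 10^6 m³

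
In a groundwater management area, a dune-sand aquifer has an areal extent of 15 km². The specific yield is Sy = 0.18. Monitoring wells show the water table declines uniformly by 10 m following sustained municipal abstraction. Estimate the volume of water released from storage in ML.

A = 15 km² = 1.5 × 10^7 m²
ΔV = Sy × A × Δh = 0.18 × 1.5 × 10^7 m² × 10 m = 2.7 × 10^7 m³
ΔV = 2.7 × 10^7 m³ = 27000 ML

ΔV ≈ 27000 ML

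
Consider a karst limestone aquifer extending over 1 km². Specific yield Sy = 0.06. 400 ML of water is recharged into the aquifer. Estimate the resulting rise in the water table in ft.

A = 1 km² = 1 × 10^6 m²
ΔV = 400 ML = 4 × 10^5 m³
Δh = ΔV / (Sy × A) = 4 × 10^5 m³ / (0.06 × 1 × 10^6 m²) = 6.667 m
Δh = 6.667 m = 21.87 ft

Δh ≈ 21.9 ft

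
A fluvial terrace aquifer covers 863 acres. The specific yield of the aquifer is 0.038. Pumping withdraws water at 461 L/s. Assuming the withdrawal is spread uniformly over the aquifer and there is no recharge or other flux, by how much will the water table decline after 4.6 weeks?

Δh ≈ 9.66 m

A = 863 acres = 3.492 × 10^6 m²
Q = 461 L/s = 39830 m³/d
t = 4.6 weeks = 32.2 d
ΔV = Q × t = 39830 m³/d × 32.2 d = 1.283 × 10^6 m³
Δh = ΔV / (Sy × A) = 1.283 × 10^6 / (0.038 × 3.492 × 10^6) = 9.664 m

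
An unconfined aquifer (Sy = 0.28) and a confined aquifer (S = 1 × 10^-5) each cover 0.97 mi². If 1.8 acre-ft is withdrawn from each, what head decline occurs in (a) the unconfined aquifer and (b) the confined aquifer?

Δh_u ≈ 0.00316 m; Δh_c ≈ 88.4 m

A = 0.97 mi² = 2.512 × 10^6 m²
ΔV = 1.8 acre-ft = 2220 m³
Unconfined: Δh_u = ΔV/(Sy·A) = 2220/(0.28 × 2.512 × 10^6) = 0.003156 m
Confined: Δh_c = ΔV/(S·A) = 2220/(1 × 10^-5 × 2.512 × 10^6) = 88.38 m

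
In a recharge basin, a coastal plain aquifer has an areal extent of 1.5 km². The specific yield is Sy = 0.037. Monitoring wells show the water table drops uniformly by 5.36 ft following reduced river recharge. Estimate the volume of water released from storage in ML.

A = 1.5 km² = 1.5 × 10^6 m²
Δh = 5.36 ft = 1.634 m
ΔV = Sy × A × Δh = 0.037 × 1.5 × 10^6 m² × 1.634 m = 90670 m³
ΔV = 90670 m³ = 90.67 ML

ΔV ≈ 90.7 ML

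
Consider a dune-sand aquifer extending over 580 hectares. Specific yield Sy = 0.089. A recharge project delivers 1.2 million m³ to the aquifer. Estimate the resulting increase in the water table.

A = 580 hectares = 5.8 × 10^6 m²
ΔV = 1.2 million m³ = 1.2 × 10^6 m³
Δh = ΔV / (Sy × A) = 1.2 × 10^6 m³ / (0.089 × 5.8 × 10^6 m²) = 2.325 m

Δh ≈ 2.32 m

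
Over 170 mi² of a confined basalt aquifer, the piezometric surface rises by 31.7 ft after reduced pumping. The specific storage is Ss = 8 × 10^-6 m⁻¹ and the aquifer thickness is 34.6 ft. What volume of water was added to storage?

ΔV ≈ 3.59 × 10^5 m³

b = 34.6 ft = 10.55 m
S = Ss × b = 8 × 10^-6 m⁻¹ × 10.55 m = 8.437 × 10^-5
A = 170 mi² = 4.403 × 10^8 m²
Δh = 31.7 ft = 9.662 m
ΔV = S × A × Δh = 8.437 × 10^-5 × 4.403 × 10^8 m² × 9.662 m = 3.589 × 10^5 m³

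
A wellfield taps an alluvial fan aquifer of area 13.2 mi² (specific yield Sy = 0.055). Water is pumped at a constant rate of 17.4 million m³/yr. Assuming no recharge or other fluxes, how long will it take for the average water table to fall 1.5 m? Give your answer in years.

t ≈ 0.162 years

A = 13.2 mi² = 3.419 × 10^7 m²
ΔV = Sy × A × Δh = 0.055 × 3.419 × 10^7 × 1.5 = 2.82 × 10^6 m³
Q = 17.4 million m³/yr = 47670 m³/d
t = ΔV / Q = 2.82 × 10^6 m³ / 47670 m³/d = 59.17 d
t = 59.17 d ≈ 0.1621 years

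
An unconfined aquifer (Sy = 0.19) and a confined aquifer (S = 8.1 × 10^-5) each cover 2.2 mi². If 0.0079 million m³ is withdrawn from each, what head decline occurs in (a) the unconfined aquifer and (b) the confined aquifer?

Δh_u ≈ 0.0073 m; Δh_c ≈ 17.1 m

A = 2.2 mi² = 5.698 × 10^6 m²
ΔV = 0.0079 million m³ = 7900 m³
Unconfined: Δh_u = ΔV/(Sy·A) = 7900/(0.19 × 5.698 × 10^6) = 0.007297 m
Confined: Δh_c = ΔV/(S·A) = 7900/(8.1 × 10^-5 × 5.698 × 10^6) = 17.12 m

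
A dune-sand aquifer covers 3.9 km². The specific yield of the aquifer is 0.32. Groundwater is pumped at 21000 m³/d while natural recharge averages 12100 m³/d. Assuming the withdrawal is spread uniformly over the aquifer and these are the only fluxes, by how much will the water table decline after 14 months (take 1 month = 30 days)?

Δh ≈ 3 m

A = 3.9 km² = 3.9 × 10^6 m²
Net abstraction = 21000 − 12100 = 8900 m³/d
t = 14 months = 420 d
ΔV = Q × t = 8900 m³/d × 420 d = 3.738 × 10^6 m³
Δh = ΔV / (Sy × A) = 3.738 × 10^6 / (0.32 × 3.9 × 10^6) = 2.995 m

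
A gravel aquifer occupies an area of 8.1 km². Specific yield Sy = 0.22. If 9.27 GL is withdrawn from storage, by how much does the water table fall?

A = 8.1 km² = 8.1 × 10^6 m²
ΔV = 9.27 GL = 9.27 × 10^6 m³
Δh = ΔV / (Sy × A) = 9.27 × 10^6 m³ / (0.22 × 8.1 × 10^6 m²) = 5.202 m

Δh ≈ 5.2 m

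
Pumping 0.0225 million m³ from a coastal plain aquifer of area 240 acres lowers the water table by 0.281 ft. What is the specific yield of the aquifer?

A = 240 acres = 9.712 × 10^5 m²
Δh = 0.281 ft = 0.08565 m
ΔV = 0.0225 million m³ = 22500 m³
Sy = ΔV / (A × Δh) = 22500 m³ / (9.712 × 10^5 m² × 0.08565 m) = 0.2705

Sy ≈ 0.27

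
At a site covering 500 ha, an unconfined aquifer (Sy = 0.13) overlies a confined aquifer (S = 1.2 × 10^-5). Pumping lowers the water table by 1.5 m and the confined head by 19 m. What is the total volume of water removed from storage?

A = 500 ha = 5 × 10^6 m²
Unconfined: ΔV_u = Sy × A × Δh_u = 0.13 × 5 × 10^6 × 1.5 = 9.75 × 10^5 m³
Confined: ΔV_c = S × A × Δh_c = 1.2 × 10^-5 × 5 × 10^6 × 19 = 1140 m³
Total ΔV = 9.75 × 10^5 + 1140 = 9.761 × 10^5 m³

ΔV ≈ 9.76 × 10^5 m³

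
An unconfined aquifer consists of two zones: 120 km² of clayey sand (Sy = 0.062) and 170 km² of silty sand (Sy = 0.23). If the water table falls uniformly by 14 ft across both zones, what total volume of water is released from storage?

ΔV ≈ 1.99 × 10^8 m³

A₁ = 120 km² = 1.2 × 10^8 m²; A₂ = 170 km² = 1.7 × 10^8 m²
Δh = 14 ft = 4.267 m
ΔV₁ = 0.062 × 1.2 × 10^8 × 4.267 = 3.175 × 10^7 m³
ΔV₂ = 0.23 × 1.7 × 10^8 × 4.267 = 1.668 × 10^8 m³
ΔV = ΔV₁ + ΔV₂ = 1.986 × 10^8 m³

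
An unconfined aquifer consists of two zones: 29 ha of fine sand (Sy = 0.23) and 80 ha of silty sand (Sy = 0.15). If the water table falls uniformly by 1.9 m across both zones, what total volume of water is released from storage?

A₁ = 29 ha = 2.9 × 10^5 m²; A₂ = 80 ha = 8 × 10^5 m²
ΔV₁ = 0.23 × 2.9 × 10^5 × 1.9 = 1.267 × 10^5 m³
ΔV₂ = 0.15 × 8 × 10^5 × 1.9 = 2.28 × 10^5 m³
ΔV = ΔV₁ + ΔV₂ = 3.547 × 10^5 m³

ΔV ≈ 3.55 × 10^5 m³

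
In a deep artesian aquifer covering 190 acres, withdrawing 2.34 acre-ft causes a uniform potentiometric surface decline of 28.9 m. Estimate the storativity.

S ≈ 1.3 × 10^-4

A = 190 acres = 7.689 × 10^5 m²
ΔV = 2.34 acre-ft = 2886 m³
S = ΔV / (A × Δh) = 2886 m³ / (7.689 × 10^5 m² × 28.9 m) = 1.299 × 10^-4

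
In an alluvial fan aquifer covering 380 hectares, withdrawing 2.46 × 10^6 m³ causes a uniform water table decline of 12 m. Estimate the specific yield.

Sy ≈ 0.054

A = 380 hectares = 3.8 × 10^6 m²
Sy = ΔV / (A × Δh) = 2.46 × 10^6 m³ / (3.8 × 10^6 m² × 12 m) = 0.05395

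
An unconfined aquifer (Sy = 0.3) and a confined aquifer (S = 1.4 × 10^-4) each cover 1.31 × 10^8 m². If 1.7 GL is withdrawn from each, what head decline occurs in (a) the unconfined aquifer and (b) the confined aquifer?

ΔV = 1.7 GL = 1.7 × 10^6 m³
Unconfined: Δh_u = ΔV/(Sy·A) = 1.7 × 10^6/(0.3 × 1.31 × 10^8) = 0.04326 m
Confined: Δh_c = ΔV/(S·A) = 1.7 × 10^6/(1.4 × 10^-4 × 1.31 × 10^8) = 92.69 m

Δh_u ≈ 0.0433 m; Δh_c ≈ 92.7 m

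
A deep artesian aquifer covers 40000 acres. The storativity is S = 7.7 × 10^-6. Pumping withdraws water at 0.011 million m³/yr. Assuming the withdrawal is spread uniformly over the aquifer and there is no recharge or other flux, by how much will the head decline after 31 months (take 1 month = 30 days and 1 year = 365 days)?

Δh ≈ 22.5 m

A = 40000 acres = 1.619 × 10^8 m²
Q = 0.011 million m³/yr = 30.14 m³/d
t = 31 months = 930 d
ΔV = Q × t = 30.14 m³/d × 930 d = 28030 m³
Δh = ΔV / (S × A) = 28030 / (7.7 × 10^-6 × 1.619 × 10^8) = 22.49 m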